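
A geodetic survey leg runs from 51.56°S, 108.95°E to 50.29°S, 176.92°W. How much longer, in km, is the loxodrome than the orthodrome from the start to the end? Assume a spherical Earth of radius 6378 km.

230 km

Great circle: cos σ = sin φ₁ sin φ₂ + cos φ₁ cos φ₂ cos Δλ,  σ = 0.7796 rad → d_gc = 4972.52 km
Rhumb line: Δψ = +0.0352, q = Δφ/Δψ = 0.6303, d_rh = R√(Δφ²+q²Δλ²) = 5202.99 km
Excess = 5202.99 − 4972.52 = 230.47 ≈ 230 km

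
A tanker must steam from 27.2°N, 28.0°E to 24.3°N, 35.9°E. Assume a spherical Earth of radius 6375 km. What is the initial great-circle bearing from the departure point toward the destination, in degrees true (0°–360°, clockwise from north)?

110.4°

θ = atan2( sin Δλ·cos φ₂ ,  cos φ₁ sin φ₂ − sin φ₁ cos φ₂ cos Δλ )
  = atan2(+0.1253, -0.0466) = 110.42°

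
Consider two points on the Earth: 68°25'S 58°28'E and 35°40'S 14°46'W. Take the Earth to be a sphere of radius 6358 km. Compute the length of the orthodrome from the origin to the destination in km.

Haversine: a = sin²(Δφ/2)+cos φ₁ cos φ₂ sin²(Δλ/2) = 0.18580;  σ = 2·atan2(√a,√(1−a))
σ = 51.068° → d = Rσ = 6358·0.89130 = 5667 km

5667 km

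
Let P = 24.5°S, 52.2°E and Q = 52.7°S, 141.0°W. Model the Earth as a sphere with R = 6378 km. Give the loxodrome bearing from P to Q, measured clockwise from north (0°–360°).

Meridional parts: M(φ₁)=-0.4413, M(φ₂)=-1.0862 → ΔM = -0.6449;  Δλ = +2.9112 rad
tan C = Δλ / ΔM = -4.5142 → C = 102.49°

102.5°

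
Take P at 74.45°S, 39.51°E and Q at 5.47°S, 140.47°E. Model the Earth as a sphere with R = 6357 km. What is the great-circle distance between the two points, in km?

9724 km

Haversine: a = sin²(Δφ/2)+cos φ₁ cos φ₂ sin²(Δλ/2) = 0.47945;  σ = 2·atan2(√a,√(1−a))
σ = 87.645° → d = Rσ = 6357·1.52969 = 9724 km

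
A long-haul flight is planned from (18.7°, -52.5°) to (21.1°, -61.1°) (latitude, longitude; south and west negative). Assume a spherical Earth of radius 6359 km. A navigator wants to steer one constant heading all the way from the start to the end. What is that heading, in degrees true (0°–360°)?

Δψ = ln[tan(π/4+φ₂/2)/tan(π/4+φ₁/2)] = +0.0446
Δλ = -0.1501 rad (taken the short way round)
course = atan2(Δλ, Δψ) = 286.53°

286.5°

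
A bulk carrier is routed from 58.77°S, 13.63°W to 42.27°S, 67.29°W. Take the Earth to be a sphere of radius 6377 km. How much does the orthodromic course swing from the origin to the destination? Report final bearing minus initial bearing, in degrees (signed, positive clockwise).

Initial bearing θ₁ = atan2(sin Δλ cos φ₂, cos φ₁ sin φ₂ − sin φ₁ cos φ₂ cos Δλ) = 272.52°
Final bearing θ₂ = (initial bearing from the destination back to the start) + 180° = 315.57°
Δθ = θ₂ − θ₁ = +43.1°

+43.1°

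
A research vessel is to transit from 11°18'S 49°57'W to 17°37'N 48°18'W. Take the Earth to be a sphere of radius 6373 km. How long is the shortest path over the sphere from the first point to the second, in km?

3221 km

cos σ = sin φ₁ sin φ₂ + cos φ₁ cos φ₂ cos Δλ
      = sin(-11.30°)sin(17.62°) + cos(-11.30°)cos(17.62°)cos(1.65°) = 0.8749
σ = 28.963° → d = Rσ = 6373·0.50549 = 3221 km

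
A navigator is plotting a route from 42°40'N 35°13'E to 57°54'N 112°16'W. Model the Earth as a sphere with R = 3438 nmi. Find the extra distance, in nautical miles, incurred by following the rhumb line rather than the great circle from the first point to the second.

1113 nmi

Great circle: cos σ = sin φ₁ sin φ₂ + cos φ₁ cos φ₂ cos Δλ,  σ = 1.3237 rad → d_gc = 4550.7 nmi
Rhumb line: Δψ = +0.4210, q = Δφ/Δψ = 0.6316, d_rh = R√(Δφ²+q²Δλ²) = 5663.5 nmi
Excess = 5663.5 − 4550.7 = 1112.8 ≈ 1113 nmi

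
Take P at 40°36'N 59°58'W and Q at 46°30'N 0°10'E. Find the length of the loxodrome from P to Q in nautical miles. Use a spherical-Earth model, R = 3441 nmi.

Δψ = ln[tan(π/4+φ₂/2)/tan(π/4+φ₁/2)] = +0.1423;  Δφ = +0.1030 rad,  Δλ = +1.0495 rad
q = Δφ/Δψ = 0.7239
d = R·√(Δφ² + q²Δλ²) = 3441·0.76667 = 2638 nmi

2638 nmi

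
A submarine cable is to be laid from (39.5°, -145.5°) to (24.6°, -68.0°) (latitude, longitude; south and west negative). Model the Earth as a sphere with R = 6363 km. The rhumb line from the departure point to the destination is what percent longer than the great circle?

2.5%

Great circle: σ = 1.1411 rad → d_gc = Rσ = 7260.5 km
Rhumb: Δφ = -0.2601, Δλ = +1.3526, Δψ = -0.3084, q = Δφ/Δψ = 0.8433 → d_rh = R√(Δφ²+q²Δλ²) = 7444.4 km
Excess = (7444.4 − 7260.5) / 7260.5 = 183.9 / 7260.5 = 2.53% ≈ 2.5%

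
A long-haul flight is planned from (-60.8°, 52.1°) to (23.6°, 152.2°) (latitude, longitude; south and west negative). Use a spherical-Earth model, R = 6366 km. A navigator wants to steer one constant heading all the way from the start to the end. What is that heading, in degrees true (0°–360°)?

44.6°

Meridional parts: M(φ₁)=-1.3452, M(φ₂)=+0.4241 → ΔM = +1.7693;  Δλ = +1.7471 rad
tan C = Δλ / ΔM = +0.9874 → C = 44.64°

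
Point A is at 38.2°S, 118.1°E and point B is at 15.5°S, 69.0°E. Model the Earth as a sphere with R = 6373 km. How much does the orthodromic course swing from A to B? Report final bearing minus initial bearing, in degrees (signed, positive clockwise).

+23.8°

Initial bearing θ₁ = atan2(sin Δλ cos φ₂, cos φ₁ sin φ₂ − sin φ₁ cos φ₂ cos Δλ) = 283.89°
Final bearing θ₂ = (initial bearing from the destination back to the start) + 180° = 307.66°
Δθ = θ₂ − θ₁ = +23.8°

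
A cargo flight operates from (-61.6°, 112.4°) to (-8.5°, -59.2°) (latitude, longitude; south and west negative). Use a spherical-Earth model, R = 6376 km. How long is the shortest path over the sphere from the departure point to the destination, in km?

cos σ = sin φ₁ sin φ₂ + cos φ₁ cos φ₂ cos Δλ
      = sin(-61.60°)sin(-8.50°) + cos(-61.60°)cos(-8.50°)cos(-171.60°) = -0.3353
σ = 109.593° → d = Rσ = 6376·1.91276 = 12196 km

12196 km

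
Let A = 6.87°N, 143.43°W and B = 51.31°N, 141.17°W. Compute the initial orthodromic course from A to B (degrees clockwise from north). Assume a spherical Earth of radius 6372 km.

2.0°

θ = atan2( sin Δλ·cos φ₂ ,  cos φ₁ sin φ₂ − sin φ₁ cos φ₂ cos Δλ )
  = atan2(+0.0247, +0.7002) = 2.02°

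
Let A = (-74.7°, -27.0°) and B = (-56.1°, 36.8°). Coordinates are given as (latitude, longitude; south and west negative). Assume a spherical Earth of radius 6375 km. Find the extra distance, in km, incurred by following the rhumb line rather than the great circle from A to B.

148 km

Great circle: cos σ = sin φ₁ sin φ₂ + cos φ₁ cos φ₂ cos Δλ,  σ = 0.5245 rad → d_gc = 3343.7 km
Rhumb line: Δψ = +0.8194, q = Δφ/Δψ = 0.3962, d_rh = R√(Δφ²+q²Δλ²) = 3491.8 km
Excess = 3491.8 − 3343.7 = 148.1 ≈ 148 km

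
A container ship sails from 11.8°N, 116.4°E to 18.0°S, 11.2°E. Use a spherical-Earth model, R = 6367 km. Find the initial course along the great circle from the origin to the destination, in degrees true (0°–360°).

N = sin Δλ·cos φ₂ = -0.9178;  D = cos φ₁ sin φ₂ − sin φ₁ cos φ₂ cos Δλ = -0.2515
initial course = atan2(N, D) = 254.68°

254.7°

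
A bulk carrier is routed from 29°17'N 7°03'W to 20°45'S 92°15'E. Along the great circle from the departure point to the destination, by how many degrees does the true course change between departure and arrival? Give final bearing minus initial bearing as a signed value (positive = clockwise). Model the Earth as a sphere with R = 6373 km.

Initial bearing θ₁ = atan2(sin Δλ cos φ₂, cos φ₁ sin φ₂ − sin φ₁ cos φ₂ cos Δλ) = 104.29°
Final bearing θ₂ = (initial bearing from the destination back to the start) + 180° = 115.33°
Δθ = θ₂ − θ₁ = +11.0°

+11.0°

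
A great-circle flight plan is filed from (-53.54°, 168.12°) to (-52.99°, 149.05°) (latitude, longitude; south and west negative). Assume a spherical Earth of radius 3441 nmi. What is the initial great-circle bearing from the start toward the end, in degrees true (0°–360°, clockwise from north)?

265.1°

N = sin Δλ·cos φ₂ = -0.1967;  D = cos φ₁ sin φ₂ − sin φ₁ cos φ₂ cos Δλ = -0.0170
initial course = atan2(N, D) = 265.07°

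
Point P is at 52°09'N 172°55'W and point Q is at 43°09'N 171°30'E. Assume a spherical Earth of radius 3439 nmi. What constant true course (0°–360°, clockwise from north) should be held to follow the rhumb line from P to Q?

Δψ = ln[tan(π/4+φ₂/2)/tan(π/4+φ₁/2)] = -0.2340
Δλ = -0.2720 rad (taken the short way round)
course = atan2(Δλ, Δψ) = 229.29°

229.3°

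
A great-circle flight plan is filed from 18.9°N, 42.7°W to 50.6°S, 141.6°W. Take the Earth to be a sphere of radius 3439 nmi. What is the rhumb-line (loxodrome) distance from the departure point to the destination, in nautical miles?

Rhumb course C = atan2(Δλ, Δψ) with Δψ = ln[tan(π/4+φ₂/2)/tan(π/4+φ₁/2)] = -1.3631, Δλ = -1.7261 → C = 231.70°
d = R·|Δφ| / |cos C| = 3439·1.21300 / 0.61975 = 6731 nmi

6731 nmi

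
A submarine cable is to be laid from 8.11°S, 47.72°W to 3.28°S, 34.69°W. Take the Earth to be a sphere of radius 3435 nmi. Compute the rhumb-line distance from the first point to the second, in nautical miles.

Δψ = ln[tan(π/4+φ₂/2)/tan(π/4+φ₁/2)] = +0.0847;  Δφ = +0.0843 rad,  Δλ = +0.2274 rad
q = Δφ/Δψ = 0.9948
d = R·√(Δφ² + q²Δλ²) = 3435·0.24142 = 829 nmi

829 nmi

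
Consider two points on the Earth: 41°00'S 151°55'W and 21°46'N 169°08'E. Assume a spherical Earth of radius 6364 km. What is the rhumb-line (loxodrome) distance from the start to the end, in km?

Δψ = ln[tan(π/4+φ₂/2)/tan(π/4+φ₁/2)] = +1.1752;  Δφ = +1.0955 rad,  Δλ = -0.6798 rad
q = Δφ/Δψ = 0.9321
d = R·√(Δφ² + q²Δλ²) = 6364·1.26555 = 8054 km

8054 km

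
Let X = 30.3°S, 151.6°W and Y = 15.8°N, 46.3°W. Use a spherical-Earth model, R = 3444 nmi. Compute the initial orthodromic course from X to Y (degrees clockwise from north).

83.4°

N = sin Δλ·cos φ₂ = +0.9281;  D = cos φ₁ sin φ₂ − sin φ₁ cos φ₂ cos Δλ = +0.1070
initial course = atan2(N, D) = 83.42°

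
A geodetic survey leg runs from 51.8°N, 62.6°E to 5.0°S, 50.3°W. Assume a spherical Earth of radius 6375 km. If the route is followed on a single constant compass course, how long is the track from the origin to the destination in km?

Rhumb course C = atan2(Δλ, Δψ) with Δψ = ln[tan(π/4+φ₂/2)/tan(π/4+φ₁/2)] = -1.1479, Δλ = -1.9705 → C = 239.78°
d = R·|Δφ| / |cos C| = 6375·0.99135 / 0.50336 = 12555 km

12555 km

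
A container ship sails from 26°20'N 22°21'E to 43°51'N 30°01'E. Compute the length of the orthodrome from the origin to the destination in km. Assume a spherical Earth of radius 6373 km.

2067 km

Haversine: a = sin²(Δφ/2)+cos φ₁ cos φ₂ sin²(Δλ/2) = 0.02607;  σ = 2·atan2(√a,√(1−a))
σ = 18.585° → d = Rσ = 6373·0.32437 = 2067 km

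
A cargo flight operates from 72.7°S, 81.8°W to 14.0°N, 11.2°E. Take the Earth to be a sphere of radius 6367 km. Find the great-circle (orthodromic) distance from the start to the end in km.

cos σ = sin φ₁ sin φ₂ + cos φ₁ cos φ₂ cos Δλ
      = sin(-72.70°)sin(14.00°) + cos(-72.70°)cos(14.00°)cos(93.00°) = -0.2461
σ = 104.246° → d = Rσ = 6367·1.81943 = 11584 km

11584 km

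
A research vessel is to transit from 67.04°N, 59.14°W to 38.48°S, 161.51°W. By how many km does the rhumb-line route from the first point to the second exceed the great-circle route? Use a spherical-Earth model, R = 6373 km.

384 km

Great circle: cos σ = sin φ₁ sin φ₂ + cos φ₁ cos φ₂ cos Δλ,  σ = 2.2632 rad → d_gc = 14423.2 km
Rhumb line: Δψ = -2.3228, q = Δφ/Δψ = 0.7929, d_rh = R√(Δφ²+q²Δλ²) = 14807.6 km
Excess = 14807.6 − 14423.2 = 384.4 ≈ 384 km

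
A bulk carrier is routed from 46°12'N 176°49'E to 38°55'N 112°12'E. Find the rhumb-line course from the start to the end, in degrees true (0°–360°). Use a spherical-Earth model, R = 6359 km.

261.3°

Δψ = ln[tan(π/4+φ₂/2)/tan(π/4+φ₁/2)] = -0.1729
Δλ = -1.1278 rad (taken the short way round)
course = atan2(Δλ, Δψ) = 261.28°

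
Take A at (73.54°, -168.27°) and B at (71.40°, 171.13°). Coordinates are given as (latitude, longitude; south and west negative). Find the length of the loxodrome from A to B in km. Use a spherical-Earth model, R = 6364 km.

Δψ = ln[tan(π/4+φ₂/2)/tan(π/4+φ₁/2)] = -0.1242;  Δφ = -0.0374 rad,  Δλ = -0.3595 rad
q = Δφ/Δψ = 0.3008
d = R·√(Δφ² + q²Δλ²) = 6364·0.11443 = 728 km

728 km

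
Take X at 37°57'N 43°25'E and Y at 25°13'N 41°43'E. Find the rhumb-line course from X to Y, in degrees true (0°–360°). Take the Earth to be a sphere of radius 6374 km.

Δψ = ln[tan(π/4+φ₂/2)/tan(π/4+φ₁/2)] = -0.2618
Δλ = -0.0297 rad (taken the short way round)
course = atan2(Δλ, Δψ) = 186.47°

186.5°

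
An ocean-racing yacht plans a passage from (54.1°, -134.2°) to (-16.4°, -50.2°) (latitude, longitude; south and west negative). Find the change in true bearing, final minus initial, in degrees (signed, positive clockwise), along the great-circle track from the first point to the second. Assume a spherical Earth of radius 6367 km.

Initial bearing θ₁ = atan2(sin Δλ cos φ₂, cos φ₁ sin φ₂ − sin φ₁ cos φ₂ cos Δλ) = 104.50°
Final bearing θ₂ = (initial bearing from the destination back to the start) + 180° = 143.72°
Δθ = θ₂ − θ₁ = +39.2°

+39.2°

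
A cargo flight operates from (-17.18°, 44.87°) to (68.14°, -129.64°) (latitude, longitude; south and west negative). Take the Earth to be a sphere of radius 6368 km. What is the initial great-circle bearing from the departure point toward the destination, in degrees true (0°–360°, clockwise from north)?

357.4°

θ = atan2( sin Δλ·cos φ₂ ,  cos φ₁ sin φ₂ − sin φ₁ cos φ₂ cos Δλ )
  = atan2(-0.0356, +0.7772) = 357.38°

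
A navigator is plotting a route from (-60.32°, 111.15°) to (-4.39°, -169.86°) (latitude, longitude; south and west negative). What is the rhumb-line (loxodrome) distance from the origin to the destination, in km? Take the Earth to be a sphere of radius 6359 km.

9235 km

Δψ = ln[tan(π/4+φ₂/2)/tan(π/4+φ₁/2)] = +1.2515;  Δφ = +0.9762 rad,  Δλ = +1.3786 rad
q = Δφ/Δψ = 0.7800
d = R·√(Δφ² + q²Δλ²) = 6359·1.45232 = 9235 km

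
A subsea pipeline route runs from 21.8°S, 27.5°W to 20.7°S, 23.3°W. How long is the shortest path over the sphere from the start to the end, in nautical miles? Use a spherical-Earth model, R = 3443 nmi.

cos σ = sin φ₁ sin φ₂ + cos φ₁ cos φ₂ cos Δλ
      = sin(-21.80°)sin(-20.70°) + cos(-21.80°)cos(-20.70°)cos(4.20°) = 0.9975
σ = 4.066° → d = Rσ = 3443·0.07096 = 244 nmi

244 nmi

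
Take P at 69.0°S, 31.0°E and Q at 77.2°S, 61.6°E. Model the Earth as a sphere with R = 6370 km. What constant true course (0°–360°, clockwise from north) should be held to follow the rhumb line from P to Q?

Δψ = ln[tan(π/4+φ₂/2)/tan(π/4+φ₁/2)] = -0.5022
Δλ = +0.5341 rad (taken the short way round)
course = atan2(Δλ, Δψ) = 133.24°

133.2°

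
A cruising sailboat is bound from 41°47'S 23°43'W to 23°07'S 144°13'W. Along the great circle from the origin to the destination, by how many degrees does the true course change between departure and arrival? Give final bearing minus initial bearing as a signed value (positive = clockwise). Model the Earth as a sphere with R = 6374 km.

+87.1°

At departure: θ₁ = atan2(sin Δλ cos φ₂, cos φ₁ sin φ₂ − sin φ₁ cos φ₂ cos Δλ) = 232.70°
At arrival: θ₂ = atan2(sin Δλ cos φ₁, −cos φ₂ sin φ₁ + sin φ₂ cos φ₁ cos Δλ) = 319.84°
Δθ = θ₂ − θ₁ = +87.1°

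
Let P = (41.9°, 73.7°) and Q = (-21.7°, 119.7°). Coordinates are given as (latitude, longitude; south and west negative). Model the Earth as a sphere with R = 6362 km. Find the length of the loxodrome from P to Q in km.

Δψ = ln[tan(π/4+φ₂/2)/tan(π/4+φ₁/2)] = -1.1950;  Δφ = -1.1100 rad,  Δλ = +0.8029 rad
q = Δφ/Δψ = 0.9289
d = R·√(Δφ² + q²Δλ²) = 6362·1.33730 = 8508 km

8508 km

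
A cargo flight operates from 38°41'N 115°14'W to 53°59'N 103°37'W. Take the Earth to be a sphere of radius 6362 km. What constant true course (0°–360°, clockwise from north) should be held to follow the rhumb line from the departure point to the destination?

Meridional parts: M(φ₁)=+0.7332, M(φ₂)=+1.1237 → ΔM = +0.3905;  Δλ = +0.2027 rad
tan C = Δλ / ΔM = +0.5192 → C = 27.44°

27.4°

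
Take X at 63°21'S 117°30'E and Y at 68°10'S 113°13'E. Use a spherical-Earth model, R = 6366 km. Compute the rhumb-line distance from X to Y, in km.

Rhumb course C = atan2(Δλ, Δψ) with Δψ = ln[tan(π/4+φ₂/2)/tan(π/4+φ₁/2)] = -0.2054, Δλ = -0.0748 → C = 200.00°
d = R·|Δφ| / |cos C| = 6366·0.08407 / 0.93970 = 570 km

570 km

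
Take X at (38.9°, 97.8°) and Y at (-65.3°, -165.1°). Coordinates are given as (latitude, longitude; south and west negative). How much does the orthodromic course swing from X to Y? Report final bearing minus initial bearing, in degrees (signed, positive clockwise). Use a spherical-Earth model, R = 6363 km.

-45.7°

Initial bearing θ₁ = atan2(sin Δλ cos φ₂, cos φ₁ sin φ₂ − sin φ₁ cos φ₂ cos Δλ) = 148.42°
Final bearing θ₂ = (initial bearing from the destination back to the start) + 180° = 102.77°
Δθ = θ₂ − θ₁ = -45.7°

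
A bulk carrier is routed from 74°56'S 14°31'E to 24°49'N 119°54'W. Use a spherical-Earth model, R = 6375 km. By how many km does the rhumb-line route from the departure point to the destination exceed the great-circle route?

1422 km

Great circle: cos σ = sin φ₁ sin φ₂ + cos φ₁ cos φ₂ cos Δλ,  σ = 2.1778 rad → d_gc = 13883.5 km
Rhumb line: Δψ = +2.4705, q = Δφ/Δψ = 0.7047, d_rh = R√(Δφ²+q²Δλ²) = 15305.7 km
Excess = 15305.7 − 13883.5 = 1422.2 ≈ 1422 km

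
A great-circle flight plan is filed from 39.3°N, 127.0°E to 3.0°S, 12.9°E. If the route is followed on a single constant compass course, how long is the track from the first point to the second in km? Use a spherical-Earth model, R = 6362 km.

12608 km

Rhumb course C = atan2(Δλ, Δψ) with Δψ = ln[tan(π/4+φ₂/2)/tan(π/4+φ₁/2)] = -0.7994, Δλ = -1.9914 → C = 248.13°
d = R·|Δφ| / |cos C| = 6362·0.73827 / 0.37254 = 12608 km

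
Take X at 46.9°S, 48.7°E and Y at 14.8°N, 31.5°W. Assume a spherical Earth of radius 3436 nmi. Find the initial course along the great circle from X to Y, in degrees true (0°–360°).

θ = atan2( sin Δλ·cos φ₂ ,  cos φ₁ sin φ₂ − sin φ₁ cos φ₂ cos Δλ )
  = atan2(-0.9527, +0.2947) = 287.19°

287.2°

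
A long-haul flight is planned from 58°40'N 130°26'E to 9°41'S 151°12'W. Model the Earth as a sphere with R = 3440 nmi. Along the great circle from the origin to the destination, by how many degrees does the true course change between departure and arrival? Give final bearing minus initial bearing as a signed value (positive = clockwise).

+44.4°

At departure: θ₁ = atan2(sin Δλ cos φ₂, cos φ₁ sin φ₂ − sin φ₁ cos φ₂ cos Δλ) = 104.92°
At arrival: θ₂ = atan2(sin Δλ cos φ₁, −cos φ₂ sin φ₁ + sin φ₂ cos φ₁ cos Δλ) = 149.35°
Δθ = θ₂ − θ₁ = +44.4°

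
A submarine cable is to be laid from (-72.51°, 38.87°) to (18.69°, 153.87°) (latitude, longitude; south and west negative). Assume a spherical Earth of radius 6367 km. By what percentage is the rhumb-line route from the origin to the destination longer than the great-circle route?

Great circle: σ = 2.0108 rad → d_gc = Rσ = 12802.8 km
Rhumb: Δφ = +1.5917, Δλ = +2.0071, Δψ = +2.2041, q = Δφ/Δψ = 0.7222 → d_rh = R√(Δφ²+q²Δλ²) = 13707.1 km
Excess = (13707.1 − 12802.8) / 12802.8 = 904.3 / 12802.8 = 7.06% ≈ 7.1%

7.1%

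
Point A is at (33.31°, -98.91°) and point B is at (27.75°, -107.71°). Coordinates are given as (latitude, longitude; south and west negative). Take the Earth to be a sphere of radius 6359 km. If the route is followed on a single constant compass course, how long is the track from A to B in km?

Δψ = ln[tan(π/4+φ₂/2)/tan(π/4+φ₁/2)] = -0.1127;  Δφ = -0.0970 rad,  Δλ = -0.1536 rad
q = Δφ/Δψ = 0.8608
d = R·√(Δφ² + q²Δλ²) = 6359·0.16400 = 1043 km

1043 km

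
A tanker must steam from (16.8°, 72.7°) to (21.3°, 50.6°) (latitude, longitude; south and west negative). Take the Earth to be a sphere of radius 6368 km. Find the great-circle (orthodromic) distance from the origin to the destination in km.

2373 km

Haversine: a = sin²(Δφ/2)+cos φ₁ cos φ₂ sin²(Δλ/2) = 0.03431;  σ = 2·atan2(√a,√(1−a))
σ = 21.348° → d = Rσ = 6368·0.37259 = 2373 km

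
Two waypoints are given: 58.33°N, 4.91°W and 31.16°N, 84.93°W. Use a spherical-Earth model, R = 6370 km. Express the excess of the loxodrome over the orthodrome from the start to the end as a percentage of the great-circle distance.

Great circle: σ = 1.0260 rad → d_gc = Rσ = 6535.7 km
Rhumb: Δφ = -0.4742, Δλ = -1.3966, Δψ = -0.6873, q = Δφ/Δψ = 0.6900 → d_rh = R√(Δφ²+q²Δλ²) = 6841.5 km
Excess = (6841.5 − 6535.7) / 6535.7 = 305.8 / 6535.7 = 4.68% ≈ 4.7%

4.7%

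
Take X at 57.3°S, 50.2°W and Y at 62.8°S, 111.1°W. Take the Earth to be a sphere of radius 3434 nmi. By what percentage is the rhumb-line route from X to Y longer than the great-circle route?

3.7%

Great circle: σ = 0.5185 rad → d_gc = Rσ = 1780.6 nmi
Rhumb: Δφ = -0.0960, Δλ = -1.0629, Δψ = -0.1928, q = Δφ/Δψ = 0.4979 → d_rh = R√(Δφ²+q²Δλ²) = 1847.0 nmi
Excess = (1847.0 − 1780.6) / 1780.6 = 66.4 / 1780.6 = 3.73% ≈ 3.7%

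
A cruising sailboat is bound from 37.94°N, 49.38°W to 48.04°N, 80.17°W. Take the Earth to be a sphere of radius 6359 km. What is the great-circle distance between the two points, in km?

cos σ = sin φ₁ sin φ₂ + cos φ₁ cos φ₂ cos Δλ
      = sin(37.94°)sin(48.04°) + cos(37.94°)cos(48.04°)cos(-30.79°) = 0.9102
σ = 24.470° → d = Rσ = 6359·0.42708 = 2716 km

2716 km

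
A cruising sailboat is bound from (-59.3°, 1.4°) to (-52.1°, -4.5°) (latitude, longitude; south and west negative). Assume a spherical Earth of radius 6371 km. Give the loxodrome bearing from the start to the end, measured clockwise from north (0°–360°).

335.3°

Δψ = ln[tan(π/4+φ₂/2)/tan(π/4+φ₁/2)] = +0.2238
Δλ = -0.1030 rad (taken the short way round)
course = atan2(Δλ, Δψ) = 335.29°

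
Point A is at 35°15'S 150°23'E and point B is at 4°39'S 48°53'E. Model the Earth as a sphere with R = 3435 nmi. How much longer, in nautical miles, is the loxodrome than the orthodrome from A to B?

131 nmi

Great circle: cos σ = sin φ₁ sin φ₂ + cos φ₁ cos φ₂ cos Δλ,  σ = 1.6865 rad → d_gc = 5793.3 nmi
Rhumb line: Δψ = +0.5769, q = Δφ/Δψ = 0.9257, d_rh = R√(Δφ²+q²Δλ²) = 5924.3 nmi
Excess = 5924.3 − 5793.3 = 131.0 ≈ 131 nmi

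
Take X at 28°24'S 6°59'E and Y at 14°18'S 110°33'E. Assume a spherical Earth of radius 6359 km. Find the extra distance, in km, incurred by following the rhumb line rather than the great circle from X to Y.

Great circle: cos σ = sin φ₁ sin φ₂ + cos φ₁ cos φ₂ cos Δλ,  σ = 1.6534 rad → d_gc = 10513.7 km
Rhumb line: Δψ = +0.2651, q = Δφ/Δψ = 0.9283, d_rh = R√(Δφ²+q²Δλ²) = 10784.4 km
Excess = 10784.4 − 10513.7 = 270.7 ≈ 271 km

271 km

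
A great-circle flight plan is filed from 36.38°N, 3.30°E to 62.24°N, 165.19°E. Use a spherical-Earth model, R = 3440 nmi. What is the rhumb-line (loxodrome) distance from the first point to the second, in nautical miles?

Rhumb course C = atan2(Δλ, Δψ) with Δψ = ln[tan(π/4+φ₂/2)/tan(π/4+φ₁/2)] = +0.7155, Δλ = +2.8255 → C = 75.79°
d = R·|Δφ| / |cos C| = 3440·0.45134 / 0.24546 = 6325 nmi

6325 nmi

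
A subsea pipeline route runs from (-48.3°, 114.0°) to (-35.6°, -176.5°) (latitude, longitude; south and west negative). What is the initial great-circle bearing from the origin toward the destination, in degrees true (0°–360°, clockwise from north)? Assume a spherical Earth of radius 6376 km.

102.9°

θ = atan2( sin Δλ·cos φ₂ ,  cos φ₁ sin φ₂ − sin φ₁ cos φ₂ cos Δλ )
  = atan2(+0.7616, -0.1746) = 102.91°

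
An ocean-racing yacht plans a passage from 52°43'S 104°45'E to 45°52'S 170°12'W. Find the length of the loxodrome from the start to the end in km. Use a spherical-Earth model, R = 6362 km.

Δψ = ln[tan(π/4+φ₂/2)/tan(π/4+φ₁/2)] = +0.1837;  Δφ = +0.1196 rad,  Δλ = +1.4844 rad
q = Δφ/Δψ = 0.6508
d = R·√(Δφ² + q²Δλ²) = 6362·0.97337 = 6193 km

6193 km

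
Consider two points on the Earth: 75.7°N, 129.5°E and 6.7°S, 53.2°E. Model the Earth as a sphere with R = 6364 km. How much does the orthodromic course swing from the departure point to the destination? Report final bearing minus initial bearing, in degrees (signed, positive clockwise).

-61.2°

At departure: θ₁ = atan2(sin Δλ cos φ₂, cos φ₁ sin φ₂ − sin φ₁ cos φ₂ cos Δλ) = 255.10°
At arrival: θ₂ = atan2(sin Δλ cos φ₁, −cos φ₂ sin φ₁ + sin φ₂ cos φ₁ cos Δλ) = 193.91°
Δθ = θ₂ − θ₁ = -61.2°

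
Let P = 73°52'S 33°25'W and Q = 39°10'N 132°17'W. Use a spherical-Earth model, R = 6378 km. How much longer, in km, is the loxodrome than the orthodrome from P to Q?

Great circle: cos σ = sin φ₁ sin φ₂ + cos φ₁ cos φ₂ cos Δλ,  σ = 2.2652 rad → d_gc = 14447.3 km
Rhumb line: Δψ = +2.6979, q = Δφ/Δψ = 0.7312, d_rh = R√(Δφ²+q²Δλ²) = 14936.1 km
Excess = 14936.1 − 14447.3 = 488.8 ≈ 489 km

489 km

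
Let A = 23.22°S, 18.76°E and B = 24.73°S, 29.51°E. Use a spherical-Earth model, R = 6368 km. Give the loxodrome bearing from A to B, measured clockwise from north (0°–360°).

Δψ = ln[tan(π/4+φ₂/2)/tan(π/4+φ₁/2)] = -0.0288
Δλ = +0.1876 rad (taken the short way round)
course = atan2(Δλ, Δψ) = 98.74°

98.7°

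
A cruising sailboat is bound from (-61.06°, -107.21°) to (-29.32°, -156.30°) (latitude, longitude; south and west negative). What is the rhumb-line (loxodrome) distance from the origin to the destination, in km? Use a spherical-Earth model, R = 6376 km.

Rhumb course C = atan2(Δλ, Δψ) with Δψ = ln[tan(π/4+φ₂/2)/tan(π/4+φ₁/2)] = +0.8189, Δλ = -0.8568 → C = 313.71°
d = R·|Δφ| / |cos C| = 6376·0.55397 / 0.69095 = 5112 km

5112 km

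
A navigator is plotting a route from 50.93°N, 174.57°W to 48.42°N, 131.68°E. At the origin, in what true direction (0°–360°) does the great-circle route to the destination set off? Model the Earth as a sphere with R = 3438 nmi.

287.3°

θ = atan2( sin Δλ·cos φ₂ ,  cos φ₁ sin φ₂ − sin φ₁ cos φ₂ cos Δλ )
  = atan2(-0.5352, +0.1668) = 287.31°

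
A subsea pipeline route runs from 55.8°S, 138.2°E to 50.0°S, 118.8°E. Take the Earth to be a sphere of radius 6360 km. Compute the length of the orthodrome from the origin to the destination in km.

1443 km

Haversine: a = sin²(Δφ/2)+cos φ₁ cos φ₂ sin²(Δλ/2) = 0.01282;  σ = 2·atan2(√a,√(1−a))
σ = 13.001° → d = Rσ = 6360·0.22691 = 1443 km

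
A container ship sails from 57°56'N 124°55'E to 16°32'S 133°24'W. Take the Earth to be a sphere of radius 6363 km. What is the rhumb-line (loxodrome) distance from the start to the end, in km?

12620 km

Rhumb course C = atan2(Δλ, Δψ) with Δψ = ln[tan(π/4+φ₂/2)/tan(π/4+φ₁/2)] = -1.5396, Δλ = +1.7747 → C = 130.94°
d = R·|Δφ| / |cos C| = 6363·1.29969 / 0.65530 = 12620 km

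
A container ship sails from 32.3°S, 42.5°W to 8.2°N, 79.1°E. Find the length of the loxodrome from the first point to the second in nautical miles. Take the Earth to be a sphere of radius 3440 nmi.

7387 nmi

Rhumb course C = atan2(Δλ, Δψ) with Δψ = ln[tan(π/4+φ₂/2)/tan(π/4+φ₁/2)] = +0.7398, Δλ = +2.1223 → C = 70.78°
d = R·|Δφ| / |cos C| = 3440·0.70686 / 0.32917 = 7387 nmi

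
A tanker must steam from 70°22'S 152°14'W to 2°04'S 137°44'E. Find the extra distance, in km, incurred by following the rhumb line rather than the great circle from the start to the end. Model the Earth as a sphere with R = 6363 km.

Great circle: cos σ = sin φ₁ sin φ₂ + cos φ₁ cos φ₂ cos Δλ,  σ = 1.4216 rad → d_gc = 9045.8 km
Rhumb line: Δψ = +1.7182, q = Δφ/Δψ = 0.6938, d_rh = R√(Δφ²+q²Δλ²) = 9308.6 km
Excess = 9308.6 − 9045.8 = 262.8 ≈ 263 km

263 km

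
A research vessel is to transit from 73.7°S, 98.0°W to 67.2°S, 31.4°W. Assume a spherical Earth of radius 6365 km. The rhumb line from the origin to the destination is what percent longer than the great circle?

5.2%

Great circle: σ = 0.3818 rad → d_gc = Rσ = 2430.0 km
Rhumb: Δφ = +0.1134, Δλ = +1.1624, Δψ = +0.3421, q = Δφ/Δψ = 0.3316 → d_rh = R√(Δφ²+q²Δλ²) = 2557.3 km
Excess = (2557.3 − 2430.0) / 2430.0 = 127.3 / 2430.0 = 5.24% ≈ 5.2%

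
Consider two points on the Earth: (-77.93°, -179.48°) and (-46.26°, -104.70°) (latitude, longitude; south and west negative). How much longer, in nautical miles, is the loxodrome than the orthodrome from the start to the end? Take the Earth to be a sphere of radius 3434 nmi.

Great circle: cos σ = sin φ₁ sin φ₂ + cos φ₁ cos φ₂ cos Δλ,  σ = 0.7311 rad → d_gc = 2510.5 nmi
Rhumb line: Δψ = +1.3341, q = Δφ/Δψ = 0.4143, d_rh = R√(Δφ²+q²Δλ²) = 2655.4 nmi
Excess = 2655.4 − 2510.5 = 144.9 ≈ 145 nmi

145 nmi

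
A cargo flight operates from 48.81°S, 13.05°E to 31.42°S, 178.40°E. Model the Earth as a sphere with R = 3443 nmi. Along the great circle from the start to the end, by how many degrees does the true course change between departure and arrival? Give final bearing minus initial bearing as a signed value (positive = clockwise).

-157.7°

Initial bearing θ₁ = atan2(sin Δλ cos φ₂, cos φ₁ sin φ₂ − sin φ₁ cos φ₂ cos Δλ) = 167.39°
Final bearing θ₂ = (initial bearing from the destination back to the start) + 180° = 9.70°
Δθ = θ₂ − θ₁ = -157.7°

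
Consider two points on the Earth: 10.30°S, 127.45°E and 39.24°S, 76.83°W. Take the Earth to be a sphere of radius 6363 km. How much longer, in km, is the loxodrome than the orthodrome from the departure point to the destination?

1848 km

Great circle: cos σ = sin φ₁ sin φ₂ + cos φ₁ cos φ₂ cos Δλ,  σ = 2.1914 rad → d_gc = 13943.8 km
Rhumb line: Δψ = -0.5649, q = Δφ/Δψ = 0.8941, d_rh = R√(Δφ²+q²Δλ²) = 15792.1 km
Excess = 15792.1 − 13943.8 = 1848.3 ≈ 1848 km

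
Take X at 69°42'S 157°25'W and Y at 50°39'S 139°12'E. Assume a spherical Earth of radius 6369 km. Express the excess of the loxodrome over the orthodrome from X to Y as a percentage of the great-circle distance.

Great circle: σ = 0.6027 rad → d_gc = Rσ = 3838.6 km
Rhumb: Δφ = +0.3325, Δλ = -1.1062, Δψ = +0.6918, q = Δφ/Δψ = 0.4806 → d_rh = R√(Δφ²+q²Δλ²) = 3994.0 km
Excess = (3994.0 − 3838.6) / 3838.6 = 155.4 / 3838.6 = 4.048% ≈ 4.0%

4.0%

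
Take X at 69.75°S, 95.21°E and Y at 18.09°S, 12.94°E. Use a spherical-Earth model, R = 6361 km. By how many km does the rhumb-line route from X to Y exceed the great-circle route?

396 km

Great circle: cos σ = sin φ₁ sin φ₂ + cos φ₁ cos φ₂ cos Δλ,  σ = 1.2286 rad → d_gc = 7815.0 km
Rhumb line: Δψ = +1.4016, q = Δφ/Δψ = 0.6433, d_rh = R√(Δφ²+q²Δλ²) = 8210.7 km
Excess = 8210.7 − 7815.0 = 395.7 ≈ 396 km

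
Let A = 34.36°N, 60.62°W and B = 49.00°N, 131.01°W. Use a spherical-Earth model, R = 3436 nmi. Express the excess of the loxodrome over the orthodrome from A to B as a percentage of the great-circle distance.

3.1%

Great circle: σ = 0.9176 rad → d_gc = Rσ = 3152.9 nmi
Rhumb: Δφ = +0.2555, Δλ = -1.2285, Δψ = +0.3446, q = Δφ/Δψ = 0.7416 → d_rh = R√(Δφ²+q²Δλ²) = 3251.2 nmi
Excess = (3251.2 − 3152.9) / 3152.9 = 98.3 / 3152.9 = 3.12% ≈ 3.1%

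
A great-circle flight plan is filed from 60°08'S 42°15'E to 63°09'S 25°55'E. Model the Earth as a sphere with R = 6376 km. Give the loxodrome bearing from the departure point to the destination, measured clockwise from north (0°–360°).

248.7°

Δψ = ln[tan(π/4+φ₂/2)/tan(π/4+φ₁/2)] = -0.1109
Δλ = -0.2851 rad (taken the short way round)
course = atan2(Δλ, Δψ) = 248.73°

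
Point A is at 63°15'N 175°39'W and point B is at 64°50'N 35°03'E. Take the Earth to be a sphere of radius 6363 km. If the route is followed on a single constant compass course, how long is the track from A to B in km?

7258 km

Δψ = ln[tan(π/4+φ₂/2)/tan(π/4+φ₁/2)] = +0.0632;  Δφ = +0.0276 rad,  Δλ = -2.6058 rad
q = Δφ/Δψ = 0.4376
d = R·√(Δφ² + q²Δλ²) = 6363·1.14059 = 7258 km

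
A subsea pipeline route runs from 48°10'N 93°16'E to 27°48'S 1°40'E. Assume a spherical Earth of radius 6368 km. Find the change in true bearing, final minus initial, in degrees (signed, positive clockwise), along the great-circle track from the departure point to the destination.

At departure: θ₁ = atan2(sin Δλ cos φ₂, cos φ₁ sin φ₂ − sin φ₁ cos φ₂ cos Δλ) = 251.69°
At arrival: θ₂ = atan2(sin Δλ cos φ₁, −cos φ₂ sin φ₁ + sin φ₂ cos φ₁ cos Δλ) = 225.71°
Δθ = θ₂ − θ₁ = -26.0°

-26.0°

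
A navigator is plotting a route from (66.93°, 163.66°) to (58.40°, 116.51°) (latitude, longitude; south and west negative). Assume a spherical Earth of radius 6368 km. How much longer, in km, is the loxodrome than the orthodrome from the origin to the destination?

Great circle: cos σ = sin φ₁ sin φ₂ + cos φ₁ cos φ₂ cos Δλ,  σ = 0.3943 rad → d_gc = 2511.15 km
Rhumb line: Δψ = -0.3268, q = Δφ/Δψ = 0.4556, d_rh = R√(Δφ²+q²Δλ²) = 2568.71 km
Excess = 2568.71 − 2511.15 = 57.56 ≈ 58 km

58 km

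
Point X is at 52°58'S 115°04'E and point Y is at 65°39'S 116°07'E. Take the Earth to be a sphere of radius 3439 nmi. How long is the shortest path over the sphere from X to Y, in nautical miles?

cos σ = sin φ₁ sin φ₂ + cos φ₁ cos φ₂ cos Δλ
      = sin(-52.97°)sin(-65.65°) + cos(-52.97°)cos(-65.65°)cos(1.05°) = 0.9756
σ = 12.694° → d = Rσ = 3439·0.22156 = 762 nmi

762 nmi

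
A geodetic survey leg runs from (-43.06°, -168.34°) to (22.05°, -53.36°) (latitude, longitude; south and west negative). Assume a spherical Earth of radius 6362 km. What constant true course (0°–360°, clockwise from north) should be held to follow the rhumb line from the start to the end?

58.5°

Meridional parts: M(φ₁)=-0.8343, M(φ₂)=+0.3947 → ΔM = +1.2290;  Δλ = +2.0068 rad
tan C = Δλ / ΔM = +1.6329 → C = 58.52°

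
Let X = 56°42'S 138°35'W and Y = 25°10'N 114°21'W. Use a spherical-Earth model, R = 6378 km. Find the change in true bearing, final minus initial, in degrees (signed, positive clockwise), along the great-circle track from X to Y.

-8.8°

At departure: θ₁ = atan2(sin Δλ cos φ₂, cos φ₁ sin φ₂ − sin φ₁ cos φ₂ cos Δλ) = 21.92°
At arrival: θ₂ = atan2(sin Δλ cos φ₁, −cos φ₂ sin φ₁ + sin φ₂ cos φ₁ cos Δλ) = 13.09°
Δθ = θ₂ − θ₁ = -8.8°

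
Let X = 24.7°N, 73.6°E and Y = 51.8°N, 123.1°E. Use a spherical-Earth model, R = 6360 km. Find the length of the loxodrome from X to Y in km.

Rhumb course C = atan2(Δλ, Δψ) with Δψ = ln[tan(π/4+φ₂/2)/tan(π/4+φ₁/2)] = +0.6154, Δλ = +0.8639 → C = 54.54°
d = R·|Δφ| / |cos C| = 6360·0.47298 / 0.58018 = 5185 km

5185 km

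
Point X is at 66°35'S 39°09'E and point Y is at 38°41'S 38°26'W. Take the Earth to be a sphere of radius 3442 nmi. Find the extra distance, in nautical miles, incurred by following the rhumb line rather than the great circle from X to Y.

163 nmi

Great circle: cos σ = sin φ₁ sin φ₂ + cos φ₁ cos φ₂ cos Δλ,  σ = 0.8760 rad → d_gc = 3015.13 nmi
Rhumb line: Δψ = +0.8407, q = Δφ/Δψ = 0.5792, d_rh = R√(Δφ²+q²Δλ²) = 3177.64 nmi
Excess = 3177.64 − 3015.13 = 162.51 ≈ 163 nmi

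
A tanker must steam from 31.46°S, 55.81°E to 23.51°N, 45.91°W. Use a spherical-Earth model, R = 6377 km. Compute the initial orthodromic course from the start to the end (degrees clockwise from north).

N = sin Δλ·cos φ₂ = -0.8979;  D = cos φ₁ sin φ₂ − sin φ₁ cos φ₂ cos Δλ = +0.2431
initial course = atan2(N, D) = 285.15°

285.1°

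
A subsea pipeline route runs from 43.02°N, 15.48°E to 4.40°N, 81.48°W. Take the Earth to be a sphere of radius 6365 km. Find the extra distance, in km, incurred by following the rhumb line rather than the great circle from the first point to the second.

286 km

Great circle: cos σ = sin φ₁ sin φ₂ + cos φ₁ cos φ₂ cos Δλ,  σ = 1.6068 rad → d_gc = 10227.3 km
Rhumb line: Δψ = -0.7564, q = Δφ/Δψ = 0.8911, d_rh = R√(Δφ²+q²Δλ²) = 10513.2 km
Excess = 10513.2 − 10227.3 = 285.9 ≈ 286 km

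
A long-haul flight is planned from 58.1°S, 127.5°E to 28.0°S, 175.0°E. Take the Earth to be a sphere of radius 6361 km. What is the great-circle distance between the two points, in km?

cos σ = sin φ₁ sin φ₂ + cos φ₁ cos φ₂ cos Δλ
      = sin(-58.10°)sin(-28.00°) + cos(-58.10°)cos(-28.00°)cos(47.50°) = 0.7138
σ = 44.456° → d = Rσ = 6361·0.77591 = 4936 km

4936 km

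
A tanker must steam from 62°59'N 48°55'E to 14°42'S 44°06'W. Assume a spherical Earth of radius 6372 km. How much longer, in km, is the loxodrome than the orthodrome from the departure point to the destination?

Great circle: cos σ = sin φ₁ sin φ₂ + cos φ₁ cos φ₂ cos Δλ,  σ = 1.8226 rad → d_gc = 11613.9 km
Rhumb line: Δψ = -1.6856, q = Δφ/Δψ = 0.8044, d_rh = R√(Δφ²+q²Δλ²) = 11994.8 km
Excess = 11994.8 − 11613.9 = 380.9 ≈ 381 km

381 km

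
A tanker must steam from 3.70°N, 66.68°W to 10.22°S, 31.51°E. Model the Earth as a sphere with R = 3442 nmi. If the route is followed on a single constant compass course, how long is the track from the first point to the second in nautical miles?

5934 nmi

Rhumb course C = atan2(Δλ, Δψ) with Δψ = ln[tan(π/4+φ₂/2)/tan(π/4+φ₁/2)] = -0.2439, Δλ = +1.7137 → C = 98.10°
d = R·|Δφ| / |cos C| = 3442·0.24295 / 0.14093 = 5934 nmi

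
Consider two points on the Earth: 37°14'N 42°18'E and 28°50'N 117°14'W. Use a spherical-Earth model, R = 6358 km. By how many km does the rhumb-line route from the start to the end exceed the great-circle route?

2506 km

Great circle: cos σ = sin φ₁ sin φ₂ + cos φ₁ cos φ₂ cos Δλ,  σ = 1.9408 rad → d_gc = 12339.8 km
Rhumb line: Δψ = -0.1752, q = Δφ/Δψ = 0.8370, d_rh = R√(Δφ²+q²Δλ²) = 14846.2 km
Excess = 14846.2 − 12339.8 = 2506.4 ≈ 2506 km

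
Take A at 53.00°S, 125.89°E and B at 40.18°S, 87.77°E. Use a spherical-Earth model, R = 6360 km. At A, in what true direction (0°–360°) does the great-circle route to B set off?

N = sin Δλ·cos φ₂ = -0.4716;  D = cos φ₁ sin φ₂ − sin φ₁ cos φ₂ cos Δλ = +0.0918
initial course = atan2(N, D) = 281.01°

281.0°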